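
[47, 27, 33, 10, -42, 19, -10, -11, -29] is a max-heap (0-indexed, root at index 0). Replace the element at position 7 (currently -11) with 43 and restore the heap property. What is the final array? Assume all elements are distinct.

[47, 43, 33, 27, -42, 19, -10, 10, -29]

set index 7 from -11 to 43 → [47, 27, 33, 10, -42, 19, -10, 43, -29]
43 > parent 10 at index 3, swap → [47, 27, 33, 43, -42, 19, -10, 10, -29]
43 > parent 27 at index 1, swap → [47, 43, 33, 27, -42, 19, -10, 10, -29]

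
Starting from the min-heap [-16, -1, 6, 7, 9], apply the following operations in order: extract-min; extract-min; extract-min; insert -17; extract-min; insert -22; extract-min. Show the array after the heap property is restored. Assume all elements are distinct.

[7, 9]

extract-min → returns -16:
  remove root -16; move last element 9 to root → [9, -1, 6, 7]
  9 vs smaller child -1 at index 1, swap → [-1, 9, 6, 7]
  9 vs only child 7 at index 3, swap → [-1, 7, 6, 9]
extract-min → returns -1:
  remove root -1; move last element 9 to root → [9, 7, 6]
  9 vs smaller child 6 at index 2, swap → [6, 7, 9]
extract-min → returns 6:
  remove root 6; move last element 9 to root → [9, 7]
  9 vs only child 7 at index 1, swap → [7, 9]
insert -17:
  append -17 at index 2 → [7, 9, -17]
  -17 < parent 7 at index 0, swap → [-17, 9, 7]
extract-min → returns -17:
  remove root -17; move last element 7 to root → [7, 9] (no swap needed)
insert -22:
  append -22 at index 2 → [7, 9, -22]
  -22 < parent 7 at index 0, swap → [-22, 9, 7]
extract-min → returns -22:
  remove root -22; move last element 7 to root → [7, 9] (no swap needed)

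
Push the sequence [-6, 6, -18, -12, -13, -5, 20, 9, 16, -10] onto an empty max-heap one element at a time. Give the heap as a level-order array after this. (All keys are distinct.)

[20, 16, 6, 9, -10, -18, -5, -12, -6, -13]

Insert -6:
  append -6 at index 0 → [-6] (no swap needed)
Insert 6:
  append 6 at index 1 → [-6, 6]
  6 > parent -6 at index 0, swap → [6, -6]
Insert -18:
  append -18 at index 2 → [6, -6, -18] (no swap needed)
Insert -12:
  append -12 at index 3 → [6, -6, -18, -12] (no swap needed)
Insert -13:
  append -13 at index 4 → [6, -6, -18, -12, -13] (no swap needed)
Insert -5:
  append -5 at index 5 → [6, -6, -18, -12, -13, -5]
  -5 > parent -18 at index 2, swap → [6, -6, -5, -12, -13, -18]
Insert 20:
  append 20 at index 6 → [6, -6, -5, -12, -13, -18, 20]
  20 > parent -5 at index 2, swap → [6, -6, 20, -12, -13, -18, -5]
  20 > parent 6 at index 0, swap → [20, -6, 6, -12, -13, -18, -5]
Insert 9:
  append 9 at index 7 → [20, -6, 6, -12, -13, -18, -5, 9]
  9 > parent -12 at index 3, swap → [20, -6, 6, 9, -13, -18, -5, -12]
  9 > parent -6 at index 1, swap → [20, 9, 6, -6, -13, -18, -5, -12]
Insert 16:
  append 16 at index 8 → [20, 9, 6, -6, -13, -18, -5, -12, 16]
  16 > parent -6 at index 3, swap → [20, 9, 6, 16, -13, -18, -5, -12, -6]
  16 > parent 9 at index 1, swap → [20, 16, 6, 9, -13, -18, -5, -12, -6]
Insert -10:
  append -10 at index 9 → [20, 16, 6, 9, -13, -18, -5, -12, -6, -10]
  -10 > parent -13 at index 4, swap → [20, 16, 6, 9, -10, -18, -5, -12, -6, -13]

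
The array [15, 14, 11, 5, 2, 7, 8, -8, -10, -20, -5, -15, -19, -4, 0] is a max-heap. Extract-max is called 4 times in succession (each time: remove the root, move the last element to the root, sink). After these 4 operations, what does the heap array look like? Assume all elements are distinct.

extract-max #1 returns 15:
  remove root 15; move last element 0 to root → [0, 14, 11, 5, 2, 7, 8, -8, -10, -20, -5, -15, -19, -4]
  0 vs larger child 14 at index 1, swap → [14, 0, 11, 5, 2, 7, 8, -8, -10, -20, -5, -15, -19, -4]
  0 vs larger child 5 at index 3, swap → [14, 5, 11, 0, 2, 7, 8, -8, -10, -20, -5, -15, -19, -4]
extract-max #2 returns 14:
  remove root 14; move last element -4 to root → [-4, 5, 11, 0, 2, 7, 8, -8, -10, -20, -5, -15, -19]
  -4 vs larger child 11 at index 2, swap → [11, 5, -4, 0, 2, 7, 8, -8, -10, -20, -5, -15, -19]
  -4 vs larger child 8 at index 6, swap → [11, 5, 8, 0, 2, 7, -4, -8, -10, -20, -5, -15, -19]
extract-max #3 returns 11:
  remove root 11; move last element -19 to root → [-19, 5, 8, 0, 2, 7, -4, -8, -10, -20, -5, -15]
  -19 vs larger child 8 at index 2, swap → [8, 5, -19, 0, 2, 7, -4, -8, -10, -20, -5, -15]
  -19 vs larger child 7 at index 5, swap → [8, 5, 7, 0, 2, -19, -4, -8, -10, -20, -5, -15]
  -19 vs only child -15 at index 11, swap → [8, 5, 7, 0, 2, -15, -4, -8, -10, -20, -5, -19]
extract-max #4 returns 8:
  remove root 8; move last element -19 to root → [-19, 5, 7, 0, 2, -15, -4, -8, -10, -20, -5]
  -19 vs larger child 7 at index 2, swap → [7, 5, -19, 0, 2, -15, -4, -8, -10, -20, -5]
  -19 vs larger child -4 at index 6, swap → [7, 5, -4, 0, 2, -15, -19, -8, -10, -20, -5]

[7, 5, -4, 0, 2, -15, -19, -8, -10, -20, -5]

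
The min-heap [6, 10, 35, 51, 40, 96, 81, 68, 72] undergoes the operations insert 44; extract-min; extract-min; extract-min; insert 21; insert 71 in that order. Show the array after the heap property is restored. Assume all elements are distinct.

insert 44:
  append 44 at index 9 → [6, 10, 35, 51, 40, 96, 81, 68, 72, 44] (no swap needed)
extract-min → returns 6:
  remove root 6; move last element 44 to root → [44, 10, 35, 51, 40, 96, 81, 68, 72]
  44 vs smaller child 10 at index 1, swap → [10, 44, 35, 51, 40, 96, 81, 68, 72]
  44 vs smaller child 40 at index 4, swap → [10, 40, 35, 51, 44, 96, 81, 68, 72]
extract-min → returns 10:
  remove root 10; move last element 72 to root → [72, 40, 35, 51, 44, 96, 81, 68]
  72 vs smaller child 35 at index 2, swap → [35, 40, 72, 51, 44, 96, 81, 68]
extract-min → returns 35:
  remove root 35; move last element 68 to root → [68, 40, 72, 51, 44, 96, 81]
  68 vs smaller child 40 at index 1, swap → [40, 68, 72, 51, 44, 96, 81]
  68 vs smaller child 44 at index 4, swap → [40, 44, 72, 51, 68, 96, 81]
insert 21:
  append 21 at index 7 → [40, 44, 72, 51, 68, 96, 81, 21]
  21 < parent 51 at index 3, swap → [40, 44, 72, 21, 68, 96, 81, 51]
  21 < parent 44 at index 1, swap → [40, 21, 72, 44, 68, 96, 81, 51]
  21 < parent 40 at index 0, swap → [21, 40, 72, 44, 68, 96, 81, 51]
insert 71:
  append 71 at index 8 → [21, 40, 72, 44, 68, 96, 81, 51, 71] (no swap needed)

[21, 40, 72, 44, 68, 96, 81, 51, 71]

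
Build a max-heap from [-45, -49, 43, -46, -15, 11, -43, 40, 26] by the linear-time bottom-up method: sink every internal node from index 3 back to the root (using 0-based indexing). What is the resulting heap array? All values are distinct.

[43, 40, 11, 26, -15, -45, -43, -46, -49]

sift down from index 3:
  -46 vs larger child 40 at index 7, swap → [-45, -49, 43, 40, -15, 11, -43, -46, 26]
sift down from index 2: already satisfies heap property
sift down from index 1:
  -49 vs larger child 40 at index 3, swap → [-45, 40, 43, -49, -15, 11, -43, -46, 26]
  -49 vs larger child 26 at index 8, swap → [-45, 40, 43, 26, -15, 11, -43, -46, -49]
sift down from index 0:
  -45 vs larger child 43 at index 2, swap → [43, 40, -45, 26, -15, 11, -43, -46, -49]
  -45 vs larger child 11 at index 5, swap → [43, 40, 11, 26, -15, -45, -43, -46, -49]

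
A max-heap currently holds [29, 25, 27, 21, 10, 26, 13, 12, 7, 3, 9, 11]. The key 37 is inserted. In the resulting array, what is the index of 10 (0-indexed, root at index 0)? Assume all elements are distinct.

4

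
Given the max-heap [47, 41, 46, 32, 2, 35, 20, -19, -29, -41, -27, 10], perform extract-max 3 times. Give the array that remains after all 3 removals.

[35, 32, 20, -19, 2, 10, -41, -27, -29]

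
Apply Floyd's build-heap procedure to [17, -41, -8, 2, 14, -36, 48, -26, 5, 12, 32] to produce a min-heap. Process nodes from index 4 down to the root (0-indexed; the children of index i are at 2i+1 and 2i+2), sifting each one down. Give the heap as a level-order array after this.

sift down from index 4:
  14 vs smaller child 12 at index 9, swap → [17, -41, -8, 2, 12, -36, 48, -26, 5, 14, 32]
sift down from index 3:
  2 vs smaller child -26 at index 7, swap → [17, -41, -8, -26, 12, -36, 48, 2, 5, 14, 32]
sift down from index 2:
  -8 vs smaller child -36 at index 5, swap → [17, -41, -36, -26, 12, -8, 48, 2, 5, 14, 32]
sift down from index 1: already satisfies heap property
sift down from index 0:
  17 vs smaller child -41 at index 1, swap → [-41, 17, -36, -26, 12, -8, 48, 2, 5, 14, 32]
  17 vs smaller child -26 at index 3, swap → [-41, -26, -36, 17, 12, -8, 48, 2, 5, 14, 32]
  17 vs smaller child 2 at index 7, swap → [-41, -26, -36, 2, 12, -8, 48, 17, 5, 14, 32]

[-41, -26, -36, 2, 12, -8, 48, 17, 5, 14, 32]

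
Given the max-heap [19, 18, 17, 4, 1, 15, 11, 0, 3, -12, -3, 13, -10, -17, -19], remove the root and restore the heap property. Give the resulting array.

[18, 4, 17, 3, 1, 15, 11, 0, -19, -12, -3, 13, -10, -17]

remove root 19; move last element -19 to root → [-19, 18, 17, 4, 1, 15, 11, 0, 3, -12, -3, 13, -10, -17]
-19 vs larger child 18 at index 1, swap → [18, -19, 17, 4, 1, 15, 11, 0, 3, -12, -3, 13, -10, -17]
-19 vs larger child 4 at index 3, swap → [18, 4, 17, -19, 1, 15, 11, 0, 3, -12, -3, 13, -10, -17]
-19 vs larger child 3 at index 8, swap → [18, 4, 17, 3, 1, 15, 11, 0, -19, -12, -3, 13, -10, -17]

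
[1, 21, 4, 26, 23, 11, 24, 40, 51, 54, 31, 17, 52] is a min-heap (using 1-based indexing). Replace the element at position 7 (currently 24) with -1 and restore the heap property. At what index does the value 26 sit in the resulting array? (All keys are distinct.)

4

set index 7 from 24 to -1 → [1, 21, 4, 26, 23, 11, -1, 40, 51, 54, 31, 17, 52]
-1 < parent 4 at index 3, swap → [1, 21, -1, 26, 23, 11, 4, 40, 51, 54, 31, 17, 52]
-1 < parent 1 at index 1, swap → [-1, 21, 1, 26, 23, 11, 4, 40, 51, 54, 31, 17, 52]
resulting array: [-1, 21, 1, 26, 23, 11, 4, 40, 51, 54, 31, 17, 52]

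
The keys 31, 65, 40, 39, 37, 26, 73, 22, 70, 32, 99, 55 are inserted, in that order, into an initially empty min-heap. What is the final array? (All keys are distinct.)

[22, 26, 31, 37, 32, 40, 73, 65, 70, 39, 99, 55]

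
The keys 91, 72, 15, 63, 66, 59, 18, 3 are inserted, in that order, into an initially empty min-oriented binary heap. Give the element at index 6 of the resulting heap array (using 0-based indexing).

Insert 91:
  append 91 at index 0 → [91] (no swap needed)
Insert 72:
  append 72 at index 1 → [91, 72]
  72 < parent 91 at index 0, swap → [72, 91]
Insert 15:
  append 15 at index 2 → [72, 91, 15]
  15 < parent 72 at index 0, swap → [15, 91, 72]
Insert 63:
  append 63 at index 3 → [15, 91, 72, 63]
  63 < parent 91 at index 1, swap → [15, 63, 72, 91]
Insert 66:
  append 66 at index 4 → [15, 63, 72, 91, 66] (no swap needed)
Insert 59:
  append 59 at index 5 → [15, 63, 72, 91, 66, 59]
  59 < parent 72 at index 2, swap → [15, 63, 59, 91, 66, 72]
Insert 18:
  append 18 at index 6 → [15, 63, 59, 91, 66, 72, 18]
  18 < parent 59 at index 2, swap → [15, 63, 18, 91, 66, 72, 59]
Insert 3:
  append 3 at index 7 → [15, 63, 18, 91, 66, 72, 59, 3]
  3 < parent 91 at index 3, swap → [15, 63, 18, 3, 66, 72, 59, 91]
  3 < parent 63 at index 1, swap → [15, 3, 18, 63, 66, 72, 59, 91]
  3 < parent 15 at index 0, swap → [3, 15, 18, 63, 66, 72, 59, 91]
resulting array: [3, 15, 18, 63, 66, 72, 59, 91]

59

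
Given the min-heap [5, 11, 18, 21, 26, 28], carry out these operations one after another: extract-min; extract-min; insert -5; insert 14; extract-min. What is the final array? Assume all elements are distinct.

extract-min → returns 5:
  remove root 5; move last element 28 to root → [28, 11, 18, 21, 26]
  28 vs smaller child 11 at index 1, swap → [11, 28, 18, 21, 26]
  28 vs smaller child 21 at index 3, swap → [11, 21, 18, 28, 26]
extract-min → returns 11:
  remove root 11; move last element 26 to root → [26, 21, 18, 28]
  26 vs smaller child 18 at index 2, swap → [18, 21, 26, 28]
insert -5:
  append -5 at index 4 → [18, 21, 26, 28, -5]
  -5 < parent 21 at index 1, swap → [18, -5, 26, 28, 21]
  -5 < parent 18 at index 0, swap → [-5, 18, 26, 28, 21]
insert 14:
  append 14 at index 5 → [-5, 18, 26, 28, 21, 14]
  14 < parent 26 at index 2, swap → [-5, 18, 14, 28, 21, 26]
extract-min → returns -5:
  remove root -5; move last element 26 to root → [26, 18, 14, 28, 21]
  26 vs smaller child 14 at index 2, swap → [14, 18, 26, 28, 21]

[14, 18, 26, 28, 21]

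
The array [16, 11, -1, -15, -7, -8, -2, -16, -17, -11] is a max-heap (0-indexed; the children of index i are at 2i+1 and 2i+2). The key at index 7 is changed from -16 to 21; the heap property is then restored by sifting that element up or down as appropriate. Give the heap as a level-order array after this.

set index 7 from -16 to 21 → [16, 11, -1, -15, -7, -8, -2, 21, -17, -11]
21 > parent -15 at index 3, swap → [16, 11, -1, 21, -7, -8, -2, -15, -17, -11]
21 > parent 11 at index 1, swap → [16, 21, -1, 11, -7, -8, -2, -15, -17, -11]
21 > parent 16 at index 0, swap → [21, 16, -1, 11, -7, -8, -2, -15, -17, -11]

[21, 16, -1, 11, -7, -8, -2, -15, -17, -11]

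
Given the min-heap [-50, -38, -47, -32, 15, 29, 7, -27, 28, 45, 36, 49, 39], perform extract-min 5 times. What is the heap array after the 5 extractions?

[7, 15, 29, 28, 45, 36, 39, 49]

extract-min #1 returns -50:
  remove root -50; move last element 39 to root → [39, -38, -47, -32, 15, 29, 7, -27, 28, 45, 36, 49]
  39 vs smaller child -47 at index 2, swap → [-47, -38, 39, -32, 15, 29, 7, -27, 28, 45, 36, 49]
  39 vs smaller child 7 at index 6, swap → [-47, -38, 7, -32, 15, 29, 39, -27, 28, 45, 36, 49]
extract-min #2 returns -47:
  remove root -47; move last element 49 to root → [49, -38, 7, -32, 15, 29, 39, -27, 28, 45, 36]
  49 vs smaller child -38 at index 1, swap → [-38, 49, 7, -32, 15, 29, 39, -27, 28, 45, 36]
  49 vs smaller child -32 at index 3, swap → [-38, -32, 7, 49, 15, 29, 39, -27, 28, 45, 36]
  49 vs smaller child -27 at index 7, swap → [-38, -32, 7, -27, 15, 29, 39, 49, 28, 45, 36]
extract-min #3 returns -38:
  remove root -38; move last element 36 to root → [36, -32, 7, -27, 15, 29, 39, 49, 28, 45]
  36 vs smaller child -32 at index 1, swap → [-32, 36, 7, -27, 15, 29, 39, 49, 28, 45]
  36 vs smaller child -27 at index 3, swap → [-32, -27, 7, 36, 15, 29, 39, 49, 28, 45]
  36 vs smaller child 28 at index 8, swap → [-32, -27, 7, 28, 15, 29, 39, 49, 36, 45]
extract-min #4 returns -32:
  remove root -32; move last element 45 to root → [45, -27, 7, 28, 15, 29, 39, 49, 36]
  45 vs smaller child -27 at index 1, swap → [-27, 45, 7, 28, 15, 29, 39, 49, 36]
  45 vs smaller child 15 at index 4, swap → [-27, 15, 7, 28, 45, 29, 39, 49, 36]
extract-min #5 returns -27:
  remove root -27; move last element 36 to root → [36, 15, 7, 28, 45, 29, 39, 49]
  36 vs smaller child 7 at index 2, swap → [7, 15, 36, 28, 45, 29, 39, 49]
  36 vs smaller child 29 at index 5, swap → [7, 15, 29, 28, 45, 36, 39, 49]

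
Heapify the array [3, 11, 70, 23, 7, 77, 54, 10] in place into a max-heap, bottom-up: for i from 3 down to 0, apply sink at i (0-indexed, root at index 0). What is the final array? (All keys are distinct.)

[77, 23, 70, 11, 7, 3, 54, 10]

sift down from index 3: already satisfies heap property
sift down from index 2:
  70 vs larger child 77 at index 5, swap → [3, 11, 77, 23, 7, 70, 54, 10]
sift down from index 1:
  11 vs larger child 23 at index 3, swap → [3, 23, 77, 11, 7, 70, 54, 10]
sift down from index 0:
  3 vs larger child 77 at index 2, swap → [77, 23, 3, 11, 7, 70, 54, 10]
  3 vs larger child 70 at index 5, swap → [77, 23, 70, 11, 7, 3, 54, 10]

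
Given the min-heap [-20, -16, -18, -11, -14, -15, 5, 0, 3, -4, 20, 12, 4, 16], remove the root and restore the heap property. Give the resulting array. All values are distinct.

[-18, -16, -15, -11, -14, 4, 5, 0, 3, -4, 20, 12, 16]

remove root -20; move last element 16 to root → [16, -16, -18, -11, -14, -15, 5, 0, 3, -4, 20, 12, 4]
16 vs smaller child -18 at index 2, swap → [-18, -16, 16, -11, -14, -15, 5, 0, 3, -4, 20, 12, 4]
16 vs smaller child -15 at index 5, swap → [-18, -16, -15, -11, -14, 16, 5, 0, 3, -4, 20, 12, 4]
16 vs smaller child 4 at index 12, swap → [-18, -16, -15, -11, -14, 4, 5, 0, 3, -4, 20, 12, 16]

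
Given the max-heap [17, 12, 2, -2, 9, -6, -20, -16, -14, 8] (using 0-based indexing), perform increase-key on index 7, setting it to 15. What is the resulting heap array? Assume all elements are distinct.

set index 7 from -16 to 15 → [17, 12, 2, -2, 9, -6, -20, 15, -14, 8]
15 > parent -2 at index 3, swap → [17, 12, 2, 15, 9, -6, -20, -2, -14, 8]
15 > parent 12 at index 1, swap → [17, 15, 2, 12, 9, -6, -20, -2, -14, 8]

[17, 15, 2, 12, 9, -6, -20, -2, -14, 8]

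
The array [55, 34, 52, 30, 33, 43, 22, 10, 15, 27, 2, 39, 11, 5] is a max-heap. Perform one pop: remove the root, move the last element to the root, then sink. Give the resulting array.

[52, 34, 43, 30, 33, 39, 22, 10, 15, 27, 2, 5, 11]

remove root 55; move last element 5 to root → [5, 34, 52, 30, 33, 43, 22, 10, 15, 27, 2, 39, 11]
5 vs larger child 52 at index 2, swap → [52, 34, 5, 30, 33, 43, 22, 10, 15, 27, 2, 39, 11]
5 vs larger child 43 at index 5, swap → [52, 34, 43, 30, 33, 5, 22, 10, 15, 27, 2, 39, 11]
5 vs larger child 39 at index 11, swap → [52, 34, 43, 30, 33, 39, 22, 10, 15, 27, 2, 5, 11]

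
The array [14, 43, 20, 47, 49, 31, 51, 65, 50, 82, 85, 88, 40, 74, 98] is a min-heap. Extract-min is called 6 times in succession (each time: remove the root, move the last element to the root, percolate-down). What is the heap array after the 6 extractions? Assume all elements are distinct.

[49, 50, 51, 65, 82, 74, 98, 85, 88]

extract-min #1 returns 14:
  remove root 14; move last element 98 to root → [98, 43, 20, 47, 49, 31, 51, 65, 50, 82, 85, 88, 40, 74]
  98 vs smaller child 20 at index 2, swap → [20, 43, 98, 47, 49, 31, 51, 65, 50, 82, 85, 88, 40, 74]
  98 vs smaller child 31 at index 5, swap → [20, 43, 31, 47, 49, 98, 51, 65, 50, 82, 85, 88, 40, 74]
  98 vs smaller child 40 at index 12, swap → [20, 43, 31, 47, 49, 40, 51, 65, 50, 82, 85, 88, 98, 74]
extract-min #2 returns 20:
  remove root 20; move last element 74 to root → [74, 43, 31, 47, 49, 40, 51, 65, 50, 82, 85, 88, 98]
  74 vs smaller child 31 at index 2, swap → [31, 43, 74, 47, 49, 40, 51, 65, 50, 82, 85, 88, 98]
  74 vs smaller child 40 at index 5, swap → [31, 43, 40, 47, 49, 74, 51, 65, 50, 82, 85, 88, 98]
extract-min #3 returns 31:
  remove root 31; move last element 98 to root → [98, 43, 40, 47, 49, 74, 51, 65, 50, 82, 85, 88]
  98 vs smaller child 40 at index 2, swap → [40, 43, 98, 47, 49, 74, 51, 65, 50, 82, 85, 88]
  98 vs smaller child 51 at index 6, swap → [40, 43, 51, 47, 49, 74, 98, 65, 50, 82, 85, 88]
extract-min #4 returns 40:
  remove root 40; move last element 88 to root → [88, 43, 51, 47, 49, 74, 98, 65, 50, 82, 85]
  88 vs smaller child 43 at index 1, swap → [43, 88, 51, 47, 49, 74, 98, 65, 50, 82, 85]
  88 vs smaller child 47 at index 3, swap → [43, 47, 51, 88, 49, 74, 98, 65, 50, 82, 85]
  88 vs smaller child 50 at index 8, swap → [43, 47, 51, 50, 49, 74, 98, 65, 88, 82, 85]
extract-min #5 returns 43:
  remove root 43; move last element 85 to root → [85, 47, 51, 50, 49, 74, 98, 65, 88, 82]
  85 vs smaller child 47 at index 1, swap → [47, 85, 51, 50, 49, 74, 98, 65, 88, 82]
  85 vs smaller child 49 at index 4, swap → [47, 49, 51, 50, 85, 74, 98, 65, 88, 82]
  85 vs only child 82 at index 9, swap → [47, 49, 51, 50, 82, 74, 98, 65, 88, 85]
extract-min #6 returns 47:
  remove root 47; move last element 85 to root → [85, 49, 51, 50, 82, 74, 98, 65, 88]
  85 vs smaller child 49 at index 1, swap → [49, 85, 51, 50, 82, 74, 98, 65, 88]
  85 vs smaller child 50 at index 3, swap → [49, 50, 51, 85, 82, 74, 98, 65, 88]
  85 vs smaller child 65 at index 7, swap → [49, 50, 51, 65, 82, 74, 98, 85, 88]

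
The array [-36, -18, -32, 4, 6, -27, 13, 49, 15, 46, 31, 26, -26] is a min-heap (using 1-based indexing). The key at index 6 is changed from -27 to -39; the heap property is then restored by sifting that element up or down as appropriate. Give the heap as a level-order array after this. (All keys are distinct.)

set index 6 from -27 to -39 → [-36, -18, -32, 4, 6, -39, 13, 49, 15, 46, 31, 26, -26]
-39 < parent -32 at index 3, swap → [-36, -18, -39, 4, 6, -32, 13, 49, 15, 46, 31, 26, -26]
-39 < parent -36 at index 1, swap → [-39, -18, -36, 4, 6, -32, 13, 49, 15, 46, 31, 26, -26]

[-39, -18, -36, 4, 6, -32, 13, 49, 15, 46, 31, 26, -26]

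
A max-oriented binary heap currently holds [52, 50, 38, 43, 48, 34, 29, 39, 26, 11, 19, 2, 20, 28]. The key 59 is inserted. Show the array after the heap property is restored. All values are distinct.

append 59 at index 14 → [52, 50, 38, 43, 48, 34, 29, 39, 26, 11, 19, 2, 20, 28, 59]
59 > parent 29 at index 6, swap → [52, 50, 38, 43, 48, 34, 59, 39, 26, 11, 19, 2, 20, 28, 29]
59 > parent 38 at index 2, swap → [52, 50, 59, 43, 48, 34, 38, 39, 26, 11, 19, 2, 20, 28, 29]
59 > parent 52 at index 0, swap → [59, 50, 52, 43, 48, 34, 38, 39, 26, 11, 19, 2, 20, 28, 29]

[59, 50, 52, 43, 48, 34, 38, 39, 26, 11, 19, 2, 20, 28, 29]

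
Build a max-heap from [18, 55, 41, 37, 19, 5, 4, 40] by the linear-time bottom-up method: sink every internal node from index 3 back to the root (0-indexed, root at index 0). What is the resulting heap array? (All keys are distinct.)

sift down from index 3:
  37 vs only child 40 at index 7, swap → [18, 55, 41, 40, 19, 5, 4, 37]
sift down from index 2: already satisfies heap property
sift down from index 1: already satisfies heap property
sift down from index 0:
  18 vs larger child 55 at index 1, swap → [55, 18, 41, 40, 19, 5, 4, 37]
  18 vs larger child 40 at index 3, swap → [55, 40, 41, 18, 19, 5, 4, 37]
  18 vs only child 37 at index 7, swap → [55, 40, 41, 37, 19, 5, 4, 18]

[55, 40, 41, 37, 19, 5, 4, 18]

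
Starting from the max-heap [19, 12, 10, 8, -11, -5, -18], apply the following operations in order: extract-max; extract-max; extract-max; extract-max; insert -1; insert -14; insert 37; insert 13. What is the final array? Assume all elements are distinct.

[37, -5, 13, -11, -14, -18, -1]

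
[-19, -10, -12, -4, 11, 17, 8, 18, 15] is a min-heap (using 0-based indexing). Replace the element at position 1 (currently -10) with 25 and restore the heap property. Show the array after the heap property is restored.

[-19, -4, -12, 15, 11, 17, 8, 18, 25]

set index 1 from -10 to 25 → [-19, 25, -12, -4, 11, 17, 8, 18, 15]
25 vs smaller child -4 at index 3, swap → [-19, -4, -12, 25, 11, 17, 8, 18, 15]
25 vs smaller child 15 at index 8, swap → [-19, -4, -12, 15, 11, 17, 8, 18, 25]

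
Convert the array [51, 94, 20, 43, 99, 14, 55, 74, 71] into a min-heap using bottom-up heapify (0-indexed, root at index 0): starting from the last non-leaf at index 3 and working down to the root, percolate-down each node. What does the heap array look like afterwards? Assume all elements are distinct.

[14, 43, 20, 71, 99, 51, 55, 74, 94]

sift down from index 3: already satisfies heap property
sift down from index 2:
  20 vs smaller child 14 at index 5, swap → [51, 94, 14, 43, 99, 20, 55, 74, 71]
sift down from index 1:
  94 vs smaller child 43 at index 3, swap → [51, 43, 14, 94, 99, 20, 55, 74, 71]
  94 vs smaller child 71 at index 8, swap → [51, 43, 14, 71, 99, 20, 55, 74, 94]
sift down from index 0:
  51 vs smaller child 14 at index 2, swap → [14, 43, 51, 71, 99, 20, 55, 74, 94]
  51 vs smaller child 20 at index 5, swap → [14, 43, 20, 71, 99, 51, 55, 74, 94]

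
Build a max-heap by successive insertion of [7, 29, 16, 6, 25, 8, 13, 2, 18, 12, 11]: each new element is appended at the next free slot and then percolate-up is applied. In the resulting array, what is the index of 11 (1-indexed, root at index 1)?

11

Insert 7:
  append 7 at index 1 → [7] (no swap needed)
Insert 29:
  append 29 at index 2 → [7, 29]
  29 > parent 7 at index 1, swap → [29, 7]
Insert 16:
  append 16 at index 3 → [29, 7, 16] (no swap needed)
Insert 6:
  append 6 at index 4 → [29, 7, 16, 6] (no swap needed)
Insert 25:
  append 25 at index 5 → [29, 7, 16, 6, 25]
  25 > parent 7 at index 2, swap → [29, 25, 16, 6, 7]
Insert 8:
  append 8 at index 6 → [29, 25, 16, 6, 7, 8] (no swap needed)
Insert 13:
  append 13 at index 7 → [29, 25, 16, 6, 7, 8, 13] (no swap needed)
Insert 2:
  append 2 at index 8 → [29, 25, 16, 6, 7, 8, 13, 2] (no swap needed)
Insert 18:
  append 18 at index 9 → [29, 25, 16, 6, 7, 8, 13, 2, 18]
  18 > parent 6 at index 4, swap → [29, 25, 16, 18, 7, 8, 13, 2, 6]
Insert 12:
  append 12 at index 10 → [29, 25, 16, 18, 7, 8, 13, 2, 6, 12]
  12 > parent 7 at index 5, swap → [29, 25, 16, 18, 12, 8, 13, 2, 6, 7]
Insert 11:
  append 11 at index 11 → [29, 25, 16, 18, 12, 8, 13, 2, 6, 7, 11] (no swap needed)
resulting array: [29, 25, 16, 18, 12, 8, 13, 2, 6, 7, 11]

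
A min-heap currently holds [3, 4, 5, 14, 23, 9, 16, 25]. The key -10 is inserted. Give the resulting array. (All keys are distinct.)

append -10 at index 8 → [3, 4, 5, 14, 23, 9, 16, 25, -10]
-10 < parent 14 at index 3, swap → [3, 4, 5, -10, 23, 9, 16, 25, 14]
-10 < parent 4 at index 1, swap → [3, -10, 5, 4, 23, 9, 16, 25, 14]
-10 < parent 3 at index 0, swap → [-10, 3, 5, 4, 23, 9, 16, 25, 14]

[-10, 3, 5, 4, 23, 9, 16, 25, 14]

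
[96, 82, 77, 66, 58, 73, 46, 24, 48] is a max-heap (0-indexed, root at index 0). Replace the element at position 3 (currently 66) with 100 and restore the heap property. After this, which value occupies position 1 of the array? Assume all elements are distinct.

96

set index 3 from 66 to 100 → [96, 82, 77, 100, 58, 73, 46, 24, 48]
100 > parent 82 at index 1, swap → [96, 100, 77, 82, 58, 73, 46, 24, 48]
100 > parent 96 at index 0, swap → [100, 96, 77, 82, 58, 73, 46, 24, 48]
resulting array: [100, 96, 77, 82, 58, 73, 46, 24, 48]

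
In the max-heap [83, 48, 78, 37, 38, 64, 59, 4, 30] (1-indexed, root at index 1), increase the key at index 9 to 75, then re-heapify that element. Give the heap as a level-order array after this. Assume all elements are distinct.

set index 9 from 30 to 75 → [83, 48, 78, 37, 38, 64, 59, 4, 75]
75 > parent 37 at index 4, swap → [83, 48, 78, 75, 38, 64, 59, 4, 37]
75 > parent 48 at index 2, swap → [83, 75, 78, 48, 38, 64, 59, 4, 37]

[83, 75, 78, 48, 38, 64, 59, 4, 37]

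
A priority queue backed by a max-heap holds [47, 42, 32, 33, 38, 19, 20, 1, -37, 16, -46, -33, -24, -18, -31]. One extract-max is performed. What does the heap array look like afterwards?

[42, 38, 32, 33, 16, 19, 20, 1, -37, -31, -46, -33, -24, -18]

remove root 47; move last element -31 to root → [-31, 42, 32, 33, 38, 19, 20, 1, -37, 16, -46, -33, -24, -18]
-31 vs larger child 42 at index 1, swap → [42, -31, 32, 33, 38, 19, 20, 1, -37, 16, -46, -33, -24, -18]
-31 vs larger child 38 at index 4, swap → [42, 38, 32, 33, -31, 19, 20, 1, -37, 16, -46, -33, -24, -18]
-31 vs larger child 16 at index 9, swap → [42, 38, 32, 33, 16, 19, 20, 1, -37, -31, -46, -33, -24, -18]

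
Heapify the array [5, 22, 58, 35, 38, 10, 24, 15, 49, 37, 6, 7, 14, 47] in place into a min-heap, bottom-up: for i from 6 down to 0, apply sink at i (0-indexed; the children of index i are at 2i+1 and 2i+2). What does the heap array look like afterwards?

[5, 6, 7, 15, 22, 10, 24, 35, 49, 37, 38, 58, 14, 47]

sift down from index 6: already satisfies heap property
sift down from index 5:
  10 vs smaller child 7 at index 11, swap → [5, 22, 58, 35, 38, 7, 24, 15, 49, 37, 6, 10, 14, 47]
sift down from index 4:
  38 vs smaller child 6 at index 10, swap → [5, 22, 58, 35, 6, 7, 24, 15, 49, 37, 38, 10, 14, 47]
sift down from index 3:
  35 vs smaller child 15 at index 7, swap → [5, 22, 58, 15, 6, 7, 24, 35, 49, 37, 38, 10, 14, 47]
sift down from index 2:
  58 vs smaller child 7 at index 5, swap → [5, 22, 7, 15, 6, 58, 24, 35, 49, 37, 38, 10, 14, 47]
  58 vs smaller child 10 at index 11, swap → [5, 22, 7, 15, 6, 10, 24, 35, 49, 37, 38, 58, 14, 47]
sift down from index 1:
  22 vs smaller child 6 at index 4, swap → [5, 6, 7, 15, 22, 10, 24, 35, 49, 37, 38, 58, 14, 47]
sift down from index 0: already satisfies heap property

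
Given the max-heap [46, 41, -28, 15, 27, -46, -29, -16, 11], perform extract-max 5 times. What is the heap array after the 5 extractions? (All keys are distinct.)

[-16, -29, -28, -46]

extract-max #1 returns 46:
  remove root 46; move last element 11 to root → [11, 41, -28, 15, 27, -46, -29, -16]
  11 vs larger child 41 at index 1, swap → [41, 11, -28, 15, 27, -46, -29, -16]
  11 vs larger child 27 at index 4, swap → [41, 27, -28, 15, 11, -46, -29, -16]
extract-max #2 returns 41:
  remove root 41; move last element -16 to root → [-16, 27, -28, 15, 11, -46, -29]
  -16 vs larger child 27 at index 1, swap → [27, -16, -28, 15, 11, -46, -29]
  -16 vs larger child 15 at index 3, swap → [27, 15, -28, -16, 11, -46, -29]
extract-max #3 returns 27:
  remove root 27; move last element -29 to root → [-29, 15, -28, -16, 11, -46]
  -29 vs larger child 15 at index 1, swap → [15, -29, -28, -16, 11, -46]
  -29 vs larger child 11 at index 4, swap → [15, 11, -28, -16, -29, -46]
extract-max #4 returns 15:
  remove root 15; move last element -46 to root → [-46, 11, -28, -16, -29]
  -46 vs larger child 11 at index 1, swap → [11, -46, -28, -16, -29]
  -46 vs larger child -16 at index 3, swap → [11, -16, -28, -46, -29]
extract-max #5 returns 11:
  remove root 11; move last element -29 to root → [-29, -16, -28, -46]
  -29 vs larger child -16 at index 1, swap → [-16, -29, -28, -46]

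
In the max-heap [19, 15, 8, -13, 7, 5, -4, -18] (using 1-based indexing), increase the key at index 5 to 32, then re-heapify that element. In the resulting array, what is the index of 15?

5

set index 5 from 7 to 32 → [19, 15, 8, -13, 32, 5, -4, -18]
32 > parent 15 at index 2, swap → [19, 32, 8, -13, 15, 5, -4, -18]
32 > parent 19 at index 1, swap → [32, 19, 8, -13, 15, 5, -4, -18]
resulting array: [32, 19, 8, -13, 15, 5, -4, -18]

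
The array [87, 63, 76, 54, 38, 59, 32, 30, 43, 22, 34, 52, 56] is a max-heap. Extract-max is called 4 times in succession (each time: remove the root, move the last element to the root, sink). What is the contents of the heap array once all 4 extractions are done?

[56, 54, 34, 52, 38, 22, 32, 30, 43]

extract-max #1 returns 87:
  remove root 87; move last element 56 to root → [56, 63, 76, 54, 38, 59, 32, 30, 43, 22, 34, 52]
  56 vs larger child 76 at index 2, swap → [76, 63, 56, 54, 38, 59, 32, 30, 43, 22, 34, 52]
  56 vs larger child 59 at index 5, swap → [76, 63, 59, 54, 38, 56, 32, 30, 43, 22, 34, 52]
extract-max #2 returns 76:
  remove root 76; move last element 52 to root → [52, 63, 59, 54, 38, 56, 32, 30, 43, 22, 34]
  52 vs larger child 63 at index 1, swap → [63, 52, 59, 54, 38, 56, 32, 30, 43, 22, 34]
  52 vs larger child 54 at index 3, swap → [63, 54, 59, 52, 38, 56, 32, 30, 43, 22, 34]
extract-max #3 returns 63:
  remove root 63; move last element 34 to root → [34, 54, 59, 52, 38, 56, 32, 30, 43, 22]
  34 vs larger child 59 at index 2, swap → [59, 54, 34, 52, 38, 56, 32, 30, 43, 22]
  34 vs larger child 56 at index 5, swap → [59, 54, 56, 52, 38, 34, 32, 30, 43, 22]
extract-max #4 returns 59:
  remove root 59; move last element 22 to root → [22, 54, 56, 52, 38, 34, 32, 30, 43]
  22 vs larger child 56 at index 2, swap → [56, 54, 22, 52, 38, 34, 32, 30, 43]
  22 vs larger child 34 at index 5, swap → [56, 54, 34, 52, 38, 22, 32, 30, 43]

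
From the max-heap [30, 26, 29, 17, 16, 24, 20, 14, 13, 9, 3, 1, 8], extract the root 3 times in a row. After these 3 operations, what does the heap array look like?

[24, 17, 20, 14, 16, 8, 3, 1, 13, 9]

extract-max #1 returns 30:
  remove root 30; move last element 8 to root → [8, 26, 29, 17, 16, 24, 20, 14, 13, 9, 3, 1]
  8 vs larger child 29 at index 2, swap → [29, 26, 8, 17, 16, 24, 20, 14, 13, 9, 3, 1]
  8 vs larger child 24 at index 5, swap → [29, 26, 24, 17, 16, 8, 20, 14, 13, 9, 3, 1]
extract-max #2 returns 29:
  remove root 29; move last element 1 to root → [1, 26, 24, 17, 16, 8, 20, 14, 13, 9, 3]
  1 vs larger child 26 at index 1, swap → [26, 1, 24, 17, 16, 8, 20, 14, 13, 9, 3]
  1 vs larger child 17 at index 3, swap → [26, 17, 24, 1, 16, 8, 20, 14, 13, 9, 3]
  1 vs larger child 14 at index 7, swap → [26, 17, 24, 14, 16, 8, 20, 1, 13, 9, 3]
extract-max #3 returns 26:
  remove root 26; move last element 3 to root → [3, 17, 24, 14, 16, 8, 20, 1, 13, 9]
  3 vs larger child 24 at index 2, swap → [24, 17, 3, 14, 16, 8, 20, 1, 13, 9]
  3 vs larger child 20 at index 6, swap → [24, 17, 20, 14, 16, 8, 3, 1, 13, 9]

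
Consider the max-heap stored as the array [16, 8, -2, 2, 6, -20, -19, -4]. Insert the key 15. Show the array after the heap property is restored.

append 15 at index 8 → [16, 8, -2, 2, 6, -20, -19, -4, 15]
15 > parent 2 at index 3, swap → [16, 8, -2, 15, 6, -20, -19, -4, 2]
15 > parent 8 at index 1, swap → [16, 15, -2, 8, 6, -20, -19, -4, 2]

[16, 15, -2, 8, 6, -20, -19, -4, 2]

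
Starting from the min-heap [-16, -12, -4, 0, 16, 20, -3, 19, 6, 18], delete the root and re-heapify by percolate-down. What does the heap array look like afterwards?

remove root -16; move last element 18 to root → [18, -12, -4, 0, 16, 20, -3, 19, 6]
18 vs smaller child -12 at index 1, swap → [-12, 18, -4, 0, 16, 20, -3, 19, 6]
18 vs smaller child 0 at index 3, swap → [-12, 0, -4, 18, 16, 20, -3, 19, 6]
18 vs smaller child 6 at index 8, swap → [-12, 0, -4, 6, 16, 20, -3, 19, 18]

[-12, 0, -4, 6, 16, 20, -3, 19, 18]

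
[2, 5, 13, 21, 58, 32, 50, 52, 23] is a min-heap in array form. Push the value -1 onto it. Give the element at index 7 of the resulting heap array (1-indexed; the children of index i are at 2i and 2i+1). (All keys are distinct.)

50

append -1 at index 10 → [2, 5, 13, 21, 58, 32, 50, 52, 23, -1]
-1 < parent 58 at index 5, swap → [2, 5, 13, 21, -1, 32, 50, 52, 23, 58]
-1 < parent 5 at index 2, swap → [2, -1, 13, 21, 5, 32, 50, 52, 23, 58]
-1 < parent 2 at index 1, swap → [-1, 2, 13, 21, 5, 32, 50, 52, 23, 58]
resulting array: [-1, 2, 13, 21, 5, 32, 50, 52, 23, 58]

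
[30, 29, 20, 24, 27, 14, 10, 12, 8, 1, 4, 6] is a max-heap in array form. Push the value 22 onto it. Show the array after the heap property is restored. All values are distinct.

[30, 29, 22, 24, 27, 20, 10, 12, 8, 1, 4, 6, 14]

append 22 at index 12 → [30, 29, 20, 24, 27, 14, 10, 12, 8, 1, 4, 6, 22]
22 > parent 14 at index 5, swap → [30, 29, 20, 24, 27, 22, 10, 12, 8, 1, 4, 6, 14]
22 > parent 20 at index 2, swap → [30, 29, 22, 24, 27, 20, 10, 12, 8, 1, 4, 6, 14]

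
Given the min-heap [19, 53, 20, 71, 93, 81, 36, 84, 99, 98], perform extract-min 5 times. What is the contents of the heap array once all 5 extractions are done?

extract-min #1 returns 19:
  remove root 19; move last element 98 to root → [98, 53, 20, 71, 93, 81, 36, 84, 99]
  98 vs smaller child 20 at index 2, swap → [20, 53, 98, 71, 93, 81, 36, 84, 99]
  98 vs smaller child 36 at index 6, swap → [20, 53, 36, 71, 93, 81, 98, 84, 99]
extract-min #2 returns 20:
  remove root 20; move last element 99 to root → [99, 53, 36, 71, 93, 81, 98, 84]
  99 vs smaller child 36 at index 2, swap → [36, 53, 99, 71, 93, 81, 98, 84]
  99 vs smaller child 81 at index 5, swap → [36, 53, 81, 71, 93, 99, 98, 84]
extract-min #3 returns 36:
  remove root 36; move last element 84 to root → [84, 53, 81, 71, 93, 99, 98]
  84 vs smaller child 53 at index 1, swap → [53, 84, 81, 71, 93, 99, 98]
  84 vs smaller child 71 at index 3, swap → [53, 71, 81, 84, 93, 99, 98]
extract-min #4 returns 53:
  remove root 53; move last element 98 to root → [98, 71, 81, 84, 93, 99]
  98 vs smaller child 71 at index 1, swap → [71, 98, 81, 84, 93, 99]
  98 vs smaller child 84 at index 3, swap → [71, 84, 81, 98, 93, 99]
extract-min #5 returns 71:
  remove root 71; move last element 99 to root → [99, 84, 81, 98, 93]
  99 vs smaller child 81 at index 2, swap → [81, 84, 99, 98, 93]

[81, 84, 99, 98, 93]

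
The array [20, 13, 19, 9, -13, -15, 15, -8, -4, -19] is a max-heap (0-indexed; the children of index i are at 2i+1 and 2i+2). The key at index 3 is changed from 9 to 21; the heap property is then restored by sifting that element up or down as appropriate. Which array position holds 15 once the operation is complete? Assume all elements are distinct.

set index 3 from 9 to 21 → [20, 13, 19, 21, -13, -15, 15, -8, -4, -19]
21 > parent 13 at index 1, swap → [20, 21, 19, 13, -13, -15, 15, -8, -4, -19]
21 > parent 20 at index 0, swap → [21, 20, 19, 13, -13, -15, 15, -8, -4, -19]
resulting array: [21, 20, 19, 13, -13, -15, 15, -8, -4, -19]

6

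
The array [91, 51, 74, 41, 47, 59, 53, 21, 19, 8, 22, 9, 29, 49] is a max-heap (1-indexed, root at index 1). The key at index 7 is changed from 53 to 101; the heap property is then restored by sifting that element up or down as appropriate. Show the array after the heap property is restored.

set index 7 from 53 to 101 → [91, 51, 74, 41, 47, 59, 101, 21, 19, 8, 22, 9, 29, 49]
101 > parent 74 at index 3, swap → [91, 51, 101, 41, 47, 59, 74, 21, 19, 8, 22, 9, 29, 49]
101 > parent 91 at index 1, swap → [101, 51, 91, 41, 47, 59, 74, 21, 19, 8, 22, 9, 29, 49]

[101, 51, 91, 41, 47, 59, 74, 21, 19, 8, 22, 9, 29, 49]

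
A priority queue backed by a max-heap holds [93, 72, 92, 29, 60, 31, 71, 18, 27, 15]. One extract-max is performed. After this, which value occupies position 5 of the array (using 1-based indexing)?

60

remove root 93; move last element 15 to root → [15, 72, 92, 29, 60, 31, 71, 18, 27]
15 vs larger child 92 at index 3, swap → [92, 72, 15, 29, 60, 31, 71, 18, 27]
15 vs larger child 71 at index 7, swap → [92, 72, 71, 29, 60, 31, 15, 18, 27]
resulting array: [92, 72, 71, 29, 60, 31, 15, 18, 27]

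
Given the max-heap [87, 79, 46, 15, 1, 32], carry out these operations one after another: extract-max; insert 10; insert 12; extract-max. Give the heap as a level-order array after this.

[46, 32, 12, 15, 1, 10]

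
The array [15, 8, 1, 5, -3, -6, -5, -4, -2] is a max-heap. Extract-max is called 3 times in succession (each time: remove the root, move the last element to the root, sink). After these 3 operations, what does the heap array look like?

[1, -2, -5, -4, -3, -6]

extract-max #1 returns 15:
  remove root 15; move last element -2 to root → [-2, 8, 1, 5, -3, -6, -5, -4]
  -2 vs larger child 8 at index 1, swap → [8, -2, 1, 5, -3, -6, -5, -4]
  -2 vs larger child 5 at index 3, swap → [8, 5, 1, -2, -3, -6, -5, -4]
extract-max #2 returns 8:
  remove root 8; move last element -4 to root → [-4, 5, 1, -2, -3, -6, -5]
  -4 vs larger child 5 at index 1, swap → [5, -4, 1, -2, -3, -6, -5]
  -4 vs larger child -2 at index 3, swap → [5, -2, 1, -4, -3, -6, -5]
extract-max #3 returns 5:
  remove root 5; move last element -5 to root → [-5, -2, 1, -4, -3, -6]
  -5 vs larger child 1 at index 2, swap → [1, -2, -5, -4, -3, -6]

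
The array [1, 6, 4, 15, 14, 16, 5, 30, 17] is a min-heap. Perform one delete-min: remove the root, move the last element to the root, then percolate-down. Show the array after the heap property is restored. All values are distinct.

remove root 1; move last element 17 to root → [17, 6, 4, 15, 14, 16, 5, 30]
17 vs smaller child 4 at index 2, swap → [4, 6, 17, 15, 14, 16, 5, 30]
17 vs smaller child 5 at index 6, swap → [4, 6, 5, 15, 14, 16, 17, 30]

[4, 6, 5, 15, 14, 16, 17, 30]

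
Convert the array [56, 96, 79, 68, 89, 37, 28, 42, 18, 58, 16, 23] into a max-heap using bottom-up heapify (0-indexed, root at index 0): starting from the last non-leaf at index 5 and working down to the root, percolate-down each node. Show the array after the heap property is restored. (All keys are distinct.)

sift down from index 5: already satisfies heap property
sift down from index 4: already satisfies heap property
sift down from index 3: already satisfies heap property
sift down from index 2: already satisfies heap property
sift down from index 1: already satisfies heap property
sift down from index 0:
  56 vs larger child 96 at index 1, swap → [96, 56, 79, 68, 89, 37, 28, 42, 18, 58, 16, 23]
  56 vs larger child 89 at index 4, swap → [96, 89, 79, 68, 56, 37, 28, 42, 18, 58, 16, 23]
  56 vs larger child 58 at index 9, swap → [96, 89, 79, 68, 58, 37, 28, 42, 18, 56, 16, 23]

[96, 89, 79, 68, 58, 37, 28, 42, 18, 56, 16, 23]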